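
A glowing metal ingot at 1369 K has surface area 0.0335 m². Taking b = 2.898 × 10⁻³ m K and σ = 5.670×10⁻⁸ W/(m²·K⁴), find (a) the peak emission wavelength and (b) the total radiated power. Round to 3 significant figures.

λ_max ≈ 2.12×10³ nm; P ≈ 6.67×10³ W

(a) λ_max = b/T = 2.898×10⁻³/1369 = 2.117×10⁻⁶ m = 2.12×10³ nm.
Area A = 0.0335 m².
(b) P = σAT⁴ = 5.670×10⁻⁸×0.0335×(1369)⁴ = 6.67×10³ W.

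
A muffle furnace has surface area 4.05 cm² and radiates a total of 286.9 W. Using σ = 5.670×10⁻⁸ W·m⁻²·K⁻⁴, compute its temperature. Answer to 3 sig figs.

Area A = 4.05 cm² = 4.05×10⁻⁴ m².
P = σAT⁴ ⇒ T = (P/(σA))^(1/4) = (286.9/(5.670×10⁻⁸×4.05×10⁻⁴))^(1/4) = 1.88×10³ K.

T ≈ 1.88×10³ K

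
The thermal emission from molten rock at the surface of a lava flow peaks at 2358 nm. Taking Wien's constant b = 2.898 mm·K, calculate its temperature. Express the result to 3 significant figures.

T ≈ 1.23×10³ K

Wien's law gives T = b/λ_max = (2.898×10⁻³ m·K)/(2.358×10⁻⁶ m) = 1.23×10³ K.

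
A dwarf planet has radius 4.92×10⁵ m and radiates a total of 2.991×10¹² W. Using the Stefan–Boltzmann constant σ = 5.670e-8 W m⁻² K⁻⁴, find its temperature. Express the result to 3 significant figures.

Surface area A = 4πR² = 4π(4.92×10⁵ m)² = 3.04187×10¹² m².
P = σAT⁴ ⇒ T = (P/(σA))^(1/4) = (2.991×10¹²/(5.670×10⁻⁸×3.04187×10¹²))^(1/4) = 64.5 K.

T ≈ 64.5 K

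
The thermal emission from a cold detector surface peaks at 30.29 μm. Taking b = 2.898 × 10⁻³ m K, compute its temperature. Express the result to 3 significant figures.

T ≈ 95.7 K

Wien's law gives T = b/λ_max = (2.898×10⁻³ m·K)/(3.029×10⁻⁵ m) = 95.7 K.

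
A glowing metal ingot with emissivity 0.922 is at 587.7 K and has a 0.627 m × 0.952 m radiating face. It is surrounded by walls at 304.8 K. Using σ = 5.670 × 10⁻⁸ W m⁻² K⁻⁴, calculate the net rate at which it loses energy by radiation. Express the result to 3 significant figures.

Net loss ≈ 3.45×10³ W

Area A = 0.627 × 0.952 = 0.596904 m².
Net radiated power P_net = εσA(T⁴ − T₀⁴) = 0.922×5.670×10⁻⁸×0.596904×(587.7⁴ − 304.8⁴).
T⁴ − T₀⁴ = 1.19295×10¹¹ − 8.63097×10⁹ = 1.10664×10¹¹ K⁴, so P_net = 3.45×10³ W.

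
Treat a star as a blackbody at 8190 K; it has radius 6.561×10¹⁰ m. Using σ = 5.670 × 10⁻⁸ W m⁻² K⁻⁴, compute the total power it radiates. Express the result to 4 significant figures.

Surface area A = 4πR² = 4π(6.561×10¹⁰ m)² = 5.40941×10²² m².
P = σAT⁴ = 5.670×10⁻⁸ × 5.40941×10²² × (8190)⁴ = 1.380×10³¹ W.

P ≈ 1.380×10³¹ W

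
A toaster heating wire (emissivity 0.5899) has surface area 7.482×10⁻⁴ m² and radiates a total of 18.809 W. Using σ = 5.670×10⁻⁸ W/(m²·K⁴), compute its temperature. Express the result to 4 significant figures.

T ≈ 931.1 K

Area A = 7.482×10⁻⁴ m².
P = εσAT⁴ ⇒ T = (P/(εσA))^(1/4) = (18.809/(0.5899×5.670×10⁻⁸×7.482×10⁻⁴))^(1/4) = 931.1 K.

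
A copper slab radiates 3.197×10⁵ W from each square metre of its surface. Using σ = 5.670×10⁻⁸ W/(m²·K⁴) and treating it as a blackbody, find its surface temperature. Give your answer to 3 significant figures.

I = σT⁴, so T = (I/σ)^(1/4) = (3.197×10⁵/(5.670×10⁻⁸))^(1/4) = 1.54×10³ K.

T ≈ 1.54×10³ K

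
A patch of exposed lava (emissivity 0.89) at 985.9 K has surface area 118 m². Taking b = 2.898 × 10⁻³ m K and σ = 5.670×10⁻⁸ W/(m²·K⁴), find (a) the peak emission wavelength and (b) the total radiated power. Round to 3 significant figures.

(a) λ_max = b/T = 2.898×10⁻³/985.9 = 2.939×10⁻⁶ m = 2.94 μm.
Area A = 118 m².
(b) P = εσAT⁴ = 0.89×5.670×10⁻⁸×118×(985.9)⁴ = 5.63×10⁶ W.

λ_max ≈ 2.94 μm; P ≈ 5.63×10⁶ W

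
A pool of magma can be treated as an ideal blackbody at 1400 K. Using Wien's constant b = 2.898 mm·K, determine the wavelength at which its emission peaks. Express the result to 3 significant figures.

Wien's displacement law: λ_max = b/T = (2.898×10⁻³ m·K)/(1400 K) = 2.070×10⁻⁶ m.
That is 2.07 μm, in the infrared range.

λ_max ≈ 2.07 μm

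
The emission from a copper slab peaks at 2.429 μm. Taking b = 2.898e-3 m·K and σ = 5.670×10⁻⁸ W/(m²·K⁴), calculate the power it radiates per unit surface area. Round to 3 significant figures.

Wien's law: T = b/λ_max = 2.898×10⁻³/2.429×10⁻⁶ = 1193.08 K.
Then I = σT⁴ = 5.670×10⁻⁸×(1193.08)⁴ = 1.15×10⁵ W/m².

I ≈ 1.15×10⁵ W/m²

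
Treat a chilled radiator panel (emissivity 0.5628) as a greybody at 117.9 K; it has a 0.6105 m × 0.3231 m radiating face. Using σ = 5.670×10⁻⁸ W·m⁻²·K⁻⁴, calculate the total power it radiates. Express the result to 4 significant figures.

P ≈ 1.216 W

Area A = 0.6105 × 0.3231 = 0.197253 m².
P = εσAT⁴ = 0.5628 × 5.670×10⁻⁸ × 0.197253 × (117.9)⁴ = 1.216 W.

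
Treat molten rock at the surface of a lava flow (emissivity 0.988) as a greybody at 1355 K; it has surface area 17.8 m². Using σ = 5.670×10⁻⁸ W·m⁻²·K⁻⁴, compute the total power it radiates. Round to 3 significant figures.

P ≈ 3.36×10⁶ W

Area A = 17.8 m².
P = εσAT⁴ = 0.988 × 5.670×10⁻⁸ × 17.8 × (1355)⁴ = 3.36×10⁶ W.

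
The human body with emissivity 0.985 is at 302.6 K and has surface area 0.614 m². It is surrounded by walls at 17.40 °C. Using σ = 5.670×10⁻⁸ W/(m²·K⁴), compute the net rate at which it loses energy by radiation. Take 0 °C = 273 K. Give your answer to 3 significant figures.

Surroundings: T = 17.40 °C + 273 = 290.40 K.
Area A = 0.614 m².
Net radiated power P_net = εσA(T⁴ − T₀⁴) = 0.985×5.670×10⁻⁸×0.614×(302.6⁴ − 290.40⁴).
T⁴ − T₀⁴ = 8.38447×10⁹ − 7.11191×10⁹ = 1.27256×10⁹ K⁴, so P_net = 43.6 W.

Net loss ≈ 43.6 W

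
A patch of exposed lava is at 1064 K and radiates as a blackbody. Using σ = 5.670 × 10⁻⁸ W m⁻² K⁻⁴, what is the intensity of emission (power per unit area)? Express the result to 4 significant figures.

I ≈ 7.267×10⁴ W/m²

Stefan–Boltzmann: I = σT⁴ = 5.670×10⁻⁸ × (1064)⁴ = 7.267×10⁴ W/m².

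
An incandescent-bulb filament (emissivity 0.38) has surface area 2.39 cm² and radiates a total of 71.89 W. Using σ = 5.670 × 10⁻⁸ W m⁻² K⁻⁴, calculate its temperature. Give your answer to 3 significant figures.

T ≈ 1.93×10³ K

Area A = 2.39 cm² = 2.39×10⁻⁴ m².
P = εσAT⁴ ⇒ T = (P/(εσA))^(1/4) = (71.89/(0.38×5.670×10⁻⁸×2.39×10⁻⁴))^(1/4) = 1.93×10³ K.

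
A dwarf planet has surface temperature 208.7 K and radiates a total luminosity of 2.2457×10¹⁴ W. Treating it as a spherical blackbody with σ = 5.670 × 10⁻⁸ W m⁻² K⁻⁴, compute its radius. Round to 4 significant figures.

R ≈ 4.076×10⁵ m

L = 4πR²σT⁴ ⇒ R = √(L/(4πσT⁴)).
σT⁴ = 107.565 W/m², so R = √(2.2457×10¹⁴/(4π×107.565)) = 4.076×10⁵ m.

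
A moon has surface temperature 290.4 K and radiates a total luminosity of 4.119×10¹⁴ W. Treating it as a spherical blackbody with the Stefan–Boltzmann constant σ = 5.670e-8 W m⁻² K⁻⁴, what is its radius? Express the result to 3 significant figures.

R ≈ 2.85×10⁵ m

L = 4πR²σT⁴ ⇒ R = √(L/(4πσT⁴)).
σT⁴ = 403.245 W/m², so R = √(4.119×10¹⁴/(4π×403.245)) = 2.85×10⁵ m.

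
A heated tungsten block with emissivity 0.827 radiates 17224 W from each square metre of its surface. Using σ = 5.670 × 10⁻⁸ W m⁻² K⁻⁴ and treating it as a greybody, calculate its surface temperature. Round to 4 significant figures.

T ≈ 778.5 K

I = εσT⁴, so T = (I/εσ)^(1/4) = (17224/(0.827×5.670×10⁻⁸))^(1/4) = 778.5 K.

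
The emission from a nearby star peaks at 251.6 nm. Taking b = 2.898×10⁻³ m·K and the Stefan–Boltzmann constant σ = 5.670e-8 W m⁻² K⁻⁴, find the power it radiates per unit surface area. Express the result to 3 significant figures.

Wien's law: T = b/λ_max = 2.898×10⁻³/2.516×10⁻⁷ = 11518.3 K.
Then I = σT⁴ = 5.670×10⁻⁸×(11518.3)⁴ = 9.98×10⁸ W/m².

I ≈ 9.98×10⁸ W/m²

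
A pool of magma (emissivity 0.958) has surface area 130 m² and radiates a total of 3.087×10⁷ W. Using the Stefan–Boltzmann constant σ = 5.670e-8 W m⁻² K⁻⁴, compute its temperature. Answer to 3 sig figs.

T ≈ 1.45×10³ K

Area A = 130 m².
P = εσAT⁴ ⇒ T = (P/(εσA))^(1/4) = (3.087×10⁷/(0.958×5.670×10⁻⁸×130))^(1/4) = 1.45×10³ K.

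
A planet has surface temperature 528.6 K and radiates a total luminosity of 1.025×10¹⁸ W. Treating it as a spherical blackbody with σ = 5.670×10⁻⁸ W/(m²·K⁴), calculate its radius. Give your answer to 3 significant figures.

L = 4πR²σT⁴ ⇒ R = √(L/(4πσT⁴)).
σT⁴ = 4426.82 W/m², so R = √(1.025×10¹⁸/(4π×4426.82)) = 4.29×10⁶ m.

R ≈ 4.29×10⁶ m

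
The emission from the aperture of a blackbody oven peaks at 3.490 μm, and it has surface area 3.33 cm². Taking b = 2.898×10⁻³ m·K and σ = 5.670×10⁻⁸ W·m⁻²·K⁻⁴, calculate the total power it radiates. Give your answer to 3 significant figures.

P ≈ 8.98 W

Wien's law: T = b/λ_max = 2.898×10⁻³/3.490×10⁻⁶ = 830.372 K.
Area A = 3.33 cm² = 3.33×10⁻⁴ m².
Then P = σAT⁴ = 5.670×10⁻⁸×3.33×10⁻⁴×(830.372)⁴ = 8.98 W.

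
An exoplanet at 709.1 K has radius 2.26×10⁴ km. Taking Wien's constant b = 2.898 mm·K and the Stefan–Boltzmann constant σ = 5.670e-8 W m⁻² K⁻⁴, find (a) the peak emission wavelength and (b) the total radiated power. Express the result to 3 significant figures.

λ_max ≈ 4.09 μm; P ≈ 9.20×10¹⁹ W

(a) λ_max = b/T = 2.898×10⁻³/709.1 = 4.087×10⁻⁶ m = 4.09 μm.
Surface area A = 4πR² = 4π(2.26×10⁷ m)² = 6.41840×10¹⁵ m².
(b) P = σAT⁴ = 5.670×10⁻⁸×6.41840×10¹⁵×(709.1)⁴ = 9.20×10¹⁹ W.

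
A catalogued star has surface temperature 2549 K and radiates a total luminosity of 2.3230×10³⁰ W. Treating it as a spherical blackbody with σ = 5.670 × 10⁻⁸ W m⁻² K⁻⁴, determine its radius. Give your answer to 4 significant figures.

R ≈ 2.779×10¹¹ m

L = 4πR²σT⁴ ⇒ R = √(L/(4πσT⁴)).
σT⁴ = 2.39366×10⁶ W/m², so R = √(2.3230×10³⁰/(4π×2.39366×10⁶)) = 2.779×10¹¹ m.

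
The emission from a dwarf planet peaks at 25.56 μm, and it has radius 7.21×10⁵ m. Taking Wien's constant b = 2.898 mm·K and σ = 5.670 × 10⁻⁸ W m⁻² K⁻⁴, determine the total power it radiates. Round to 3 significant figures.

Wien's law: T = b/λ_max = 2.898×10⁻³/2.556×10⁻⁵ = 113.380 K.
Surface area A = 4πR² = 4π(7.21×10⁵ m)² = 6.53251×10¹² m².
Then P = σAT⁴ = 5.670×10⁻⁸×6.53251×10¹²×(113.380)⁴ = 6.12×10¹³ W.

P ≈ 6.12×10¹³ W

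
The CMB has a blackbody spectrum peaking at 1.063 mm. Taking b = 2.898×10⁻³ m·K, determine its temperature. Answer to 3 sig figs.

Wien's law gives T = b/λ_max = (2.898×10⁻³ m·K)/(1.063×10⁻³ m) = 2.73 K.

T ≈ 2.73 K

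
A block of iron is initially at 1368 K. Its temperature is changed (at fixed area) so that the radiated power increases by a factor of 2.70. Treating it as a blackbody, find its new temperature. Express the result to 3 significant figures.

T₂ ≈ 1.75×10³ K

P ∝ T⁴, so T₂/T₁ = (P₂/P₁)^(1/4) = (2.70)^(1/4) = 1.28186.
T₂ = 1368 × 1.28186 = 1.75×10³ K.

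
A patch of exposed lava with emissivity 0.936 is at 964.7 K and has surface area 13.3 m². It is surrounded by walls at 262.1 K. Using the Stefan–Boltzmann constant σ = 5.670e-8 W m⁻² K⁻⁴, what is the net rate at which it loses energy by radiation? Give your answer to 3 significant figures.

Area A = 13.3 m².
Net radiated power P_net = εσA(T⁴ − T₀⁴) = 0.936×5.670×10⁻⁸×13.3×(964.7⁴ − 262.1⁴).
T⁴ − T₀⁴ = 8.66102×10¹¹ − 4.71920×10⁹ = 8.61383×10¹¹ K⁴, so P_net = 6.08×10⁵ W.

Net loss ≈ 6.08×10⁵ W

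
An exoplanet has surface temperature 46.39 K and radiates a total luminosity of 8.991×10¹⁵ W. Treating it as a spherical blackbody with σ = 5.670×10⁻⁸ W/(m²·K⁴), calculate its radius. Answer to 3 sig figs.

R ≈ 5.22×10⁷ m

L = 4πR²σT⁴ ⇒ R = √(L/(4πσT⁴)).
σT⁴ = 0.262591 W/m², so R = √(8.991×10¹⁵/(4π×0.262591)) = 5.22×10⁷ m.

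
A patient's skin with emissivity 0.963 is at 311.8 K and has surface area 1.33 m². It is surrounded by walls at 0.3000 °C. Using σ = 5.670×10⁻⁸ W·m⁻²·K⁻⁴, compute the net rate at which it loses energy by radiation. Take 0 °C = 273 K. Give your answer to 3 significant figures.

Surroundings: T = 0.3000 °C + 273 = 273.3000 K.
Area A = 1.33 m².
Net radiated power P_net = εσA(T⁴ − T₀⁴) = 0.963×5.670×10⁻⁸×1.33×(311.8⁴ − 273.3000⁴).
T⁴ − T₀⁴ = 9.45158×10⁹ − 5.57903×10⁹ = 3.87255×10⁹ K⁴, so P_net = 281 W.

Net loss ≈ 281 W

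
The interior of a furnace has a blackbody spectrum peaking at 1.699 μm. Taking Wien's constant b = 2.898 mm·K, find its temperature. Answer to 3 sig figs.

Wien's law gives T = b/λ_max = (2.898×10⁻³ m·K)/(1.699×10⁻⁶ m) = 1.71×10³ K.

T ≈ 1.71×10³ K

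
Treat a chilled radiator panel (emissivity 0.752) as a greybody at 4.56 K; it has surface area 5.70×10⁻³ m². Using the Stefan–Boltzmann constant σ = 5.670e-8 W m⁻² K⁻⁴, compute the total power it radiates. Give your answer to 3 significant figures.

Area A = 5.70×10⁻³ m².
P = εσAT⁴ = 0.752 × 5.670×10⁻⁸ × 5.70×10⁻³ × (4.56)⁴ = 1.05×10⁻⁷ W.

P ≈ 1.05×10⁻⁷ W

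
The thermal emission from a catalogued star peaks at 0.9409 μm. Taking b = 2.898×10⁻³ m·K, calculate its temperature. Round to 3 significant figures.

Wien's law gives T = b/λ_max = (2.898×10⁻³ m·K)/(9.409×10⁻⁷ m) = 3.08×10³ K.

T ≈ 3.08×10³ K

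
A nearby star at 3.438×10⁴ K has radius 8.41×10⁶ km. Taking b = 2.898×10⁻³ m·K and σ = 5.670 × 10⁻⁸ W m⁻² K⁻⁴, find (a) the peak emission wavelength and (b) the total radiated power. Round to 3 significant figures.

(a) λ_max = b/T = 2.898×10⁻³/3.438×10⁴ = 8.429×10⁻⁸ m = 84.3 nm.
Surface area A = 4πR² = 4π(8.41×10⁹ m)² = 8.88796×10²⁰ m².
(b) P = σAT⁴ = 5.670×10⁻⁸×8.88796×10²⁰×(3.438×10⁴)⁴ = 7.04×10³¹ W.

λ_max ≈ 84.3 nm; P ≈ 7.04×10³¹ W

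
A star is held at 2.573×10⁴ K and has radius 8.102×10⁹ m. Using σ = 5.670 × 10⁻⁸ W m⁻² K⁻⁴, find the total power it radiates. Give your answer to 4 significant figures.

Surface area A = 4πR² = 4π(8.102×10⁹ m)² = 8.24887×10²⁰ m².
P = σAT⁴ = 5.670×10⁻⁸ × 8.24887×10²⁰ × (2.573×10⁴)⁴ = 2.050×10³¹ W.

P ≈ 2.050×10³¹ W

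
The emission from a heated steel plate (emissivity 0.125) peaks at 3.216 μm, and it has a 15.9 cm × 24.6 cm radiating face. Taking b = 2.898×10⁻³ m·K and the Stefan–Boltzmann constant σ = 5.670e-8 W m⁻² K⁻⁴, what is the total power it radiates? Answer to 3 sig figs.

P ≈ 183 W

Wien's law: T = b/λ_max = 2.898×10⁻³/3.216×10⁻⁶ = 901.119 K.
Area A = 0.159 × 0.246 = 0.039114 m².
Then P = εσAT⁴ = 0.125×5.670×10⁻⁸×0.039114×(901.119)⁴ = 183 W.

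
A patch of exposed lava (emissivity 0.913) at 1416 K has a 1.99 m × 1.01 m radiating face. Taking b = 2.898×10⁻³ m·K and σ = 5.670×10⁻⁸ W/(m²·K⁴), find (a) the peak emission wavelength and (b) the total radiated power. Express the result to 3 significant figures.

λ_max ≈ 2.05 μm; P ≈ 4.18×10⁵ W

(a) λ_max = b/T = 2.898×10⁻³/1416 = 2.047×10⁻⁶ m = 2.05 μm.
Area A = 1.99 × 1.01 = 2.0099 m².
(b) P = εσAT⁴ = 0.913×5.670×10⁻⁸×2.0099×(1416)⁴ = 4.18×10⁵ W.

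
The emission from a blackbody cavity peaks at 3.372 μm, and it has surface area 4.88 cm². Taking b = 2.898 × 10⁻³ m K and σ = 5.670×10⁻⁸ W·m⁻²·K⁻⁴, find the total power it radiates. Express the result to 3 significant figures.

P ≈ 15.1 W

Wien's law: T = b/λ_max = 2.898×10⁻³/3.372×10⁻⁶ = 859.431 K.
Area A = 4.88 cm² = 4.88×10⁻⁴ m².
Then P = σAT⁴ = 5.670×10⁻⁸×4.88×10⁻⁴×(859.431)⁴ = 15.1 W.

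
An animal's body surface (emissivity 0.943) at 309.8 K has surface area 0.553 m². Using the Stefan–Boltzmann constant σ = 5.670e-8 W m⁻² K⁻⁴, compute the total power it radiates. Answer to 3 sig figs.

P ≈ 272 W

Area A = 0.553 m².
P = εσAT⁴ = 0.943 × 5.670×10⁻⁸ × 0.553 × (309.8)⁴ = 272 W.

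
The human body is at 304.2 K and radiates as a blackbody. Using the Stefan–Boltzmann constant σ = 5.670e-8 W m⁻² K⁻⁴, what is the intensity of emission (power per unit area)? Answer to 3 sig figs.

Stefan–Boltzmann: I = σT⁴ = 5.670×10⁻⁸ × (304.2)⁴ = 486 W/m².

I ≈ 486 W/m²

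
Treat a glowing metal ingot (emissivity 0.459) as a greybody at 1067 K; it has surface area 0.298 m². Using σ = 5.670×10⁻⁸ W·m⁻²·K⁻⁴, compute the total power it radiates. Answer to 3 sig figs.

Area A = 0.298 m².
P = εσAT⁴ = 0.459 × 5.670×10⁻⁸ × 0.298 × (1067)⁴ = 1.01×10⁴ W.

P ≈ 1.01×10⁴ W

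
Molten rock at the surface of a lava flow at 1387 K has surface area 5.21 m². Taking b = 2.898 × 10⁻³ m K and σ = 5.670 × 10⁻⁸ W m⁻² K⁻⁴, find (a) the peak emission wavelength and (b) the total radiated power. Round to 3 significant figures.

(a) λ_max = b/T = 2.898×10⁻³/1387 = 2.089×10⁻⁶ m = 2.09 μm.
Area A = 5.21 m².
(b) P = σAT⁴ = 5.670×10⁻⁸×5.21×(1387)⁴ = 1.09×10⁶ W.

λ_max ≈ 2.09 μm; P ≈ 1.09×10⁶ W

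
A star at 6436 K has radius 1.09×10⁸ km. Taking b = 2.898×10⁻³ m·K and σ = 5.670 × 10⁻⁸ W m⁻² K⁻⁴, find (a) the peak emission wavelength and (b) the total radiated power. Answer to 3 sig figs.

λ_max ≈ 450 nm; P ≈ 1.45×10³¹ W

(a) λ_max = b/T = 2.898×10⁻³/6436 = 4.503×10⁻⁷ m = 450 nm.
Surface area A = 4πR² = 4π(1.09×10¹¹ m)² = 1.49301×10²³ m².
(b) P = σAT⁴ = 5.670×10⁻⁸×1.49301×10²³×(6436)⁴ = 1.45×10³¹ W.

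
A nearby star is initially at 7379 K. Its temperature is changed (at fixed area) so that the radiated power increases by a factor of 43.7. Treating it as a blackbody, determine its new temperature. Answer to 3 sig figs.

P ∝ T⁴, so T₂/T₁ = (P₂/P₁)^(1/4) = (43.7)^(1/4) = 2.57111.
T₂ = 7379 × 2.57111 = 1.90×10⁴ K.

T₂ ≈ 1.90×10⁴ K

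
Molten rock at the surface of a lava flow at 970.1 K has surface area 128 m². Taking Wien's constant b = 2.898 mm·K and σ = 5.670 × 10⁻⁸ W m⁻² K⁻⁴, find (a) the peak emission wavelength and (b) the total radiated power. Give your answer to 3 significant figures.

λ_max ≈ 2.99×10³ nm; P ≈ 6.43×10⁶ W

(a) λ_max = b/T = 2.898×10⁻³/970.1 = 2.987×10⁻⁶ m = 2.99×10³ nm.
Area A = 128 m².
(b) P = σAT⁴ = 5.670×10⁻⁸×128×(970.1)⁴ = 6.43×10⁶ W.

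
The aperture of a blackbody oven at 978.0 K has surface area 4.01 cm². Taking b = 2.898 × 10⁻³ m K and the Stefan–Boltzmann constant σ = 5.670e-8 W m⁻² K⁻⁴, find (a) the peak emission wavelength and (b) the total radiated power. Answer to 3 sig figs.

λ_max ≈ 2.96×10³ nm; P ≈ 20.8 W

(a) λ_max = b/T = 2.898×10⁻³/978.0 = 2.963×10⁻⁶ m = 2.96×10³ nm.
Area A = 4.01 cm² = 4.01×10⁻⁴ m².
(b) P = σAT⁴ = 5.670×10⁻⁸×4.01×10⁻⁴×(978.0)⁴ = 20.8 W.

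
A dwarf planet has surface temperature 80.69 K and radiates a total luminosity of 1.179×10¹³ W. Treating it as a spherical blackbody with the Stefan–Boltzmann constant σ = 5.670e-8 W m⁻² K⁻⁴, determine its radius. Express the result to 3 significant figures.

L = 4πR²σT⁴ ⇒ R = √(L/(4πσT⁴)).
σT⁴ = 2.40360 W/m², so R = √(1.179×10¹³/(4π×2.40360)) = 6.25×10⁵ m.

R ≈ 6.25×10⁵ m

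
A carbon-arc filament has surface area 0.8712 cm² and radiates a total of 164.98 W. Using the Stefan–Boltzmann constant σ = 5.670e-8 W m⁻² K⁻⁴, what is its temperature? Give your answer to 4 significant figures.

Area A = 0.8712 cm² = 8.712×10⁻⁵ m².
P = σAT⁴ ⇒ T = (P/(σA))^(1/4) = (164.98/(5.670×10⁻⁸×8.712×10⁻⁵))^(1/4) = 2404 K.

T ≈ 2404 K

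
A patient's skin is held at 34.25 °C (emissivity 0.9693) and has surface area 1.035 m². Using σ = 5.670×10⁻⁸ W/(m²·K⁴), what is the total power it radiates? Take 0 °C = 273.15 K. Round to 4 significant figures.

P ≈ 507.9 W

T = 34.25 °C + 273.15 = 307.40 K.
Area A = 1.035 m².
P = εσAT⁴ = 0.9693 × 5.670×10⁻⁸ × 1.035 × (307.40)⁴ = 507.9 W.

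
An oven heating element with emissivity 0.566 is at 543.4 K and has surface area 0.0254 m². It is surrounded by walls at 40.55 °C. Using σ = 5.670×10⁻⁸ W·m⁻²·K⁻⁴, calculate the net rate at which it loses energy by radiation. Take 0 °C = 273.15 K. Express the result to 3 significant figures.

Surroundings: T = 40.55 °C + 273.15 = 313.70 K.
Area A = 0.0254 m².
Net radiated power P_net = εσA(T⁴ − T₀⁴) = 0.566×5.670×10⁻⁸×0.0254×(543.4⁴ − 313.70⁴).
T⁴ − T₀⁴ = 8.71924×10¹⁰ − 9.68407×10⁹ = 7.75083×10¹⁰ K⁴, so P_net = 63.2 W.

Net loss ≈ 63.2 W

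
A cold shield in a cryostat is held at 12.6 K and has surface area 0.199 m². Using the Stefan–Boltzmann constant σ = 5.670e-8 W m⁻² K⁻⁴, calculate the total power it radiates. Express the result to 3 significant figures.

P ≈ 2.84×10⁻⁴ W

Area A = 0.199 m².
P = σAT⁴ = 5.670×10⁻⁸ × 0.199 × (12.6)⁴ = 2.84×10⁻⁴ W.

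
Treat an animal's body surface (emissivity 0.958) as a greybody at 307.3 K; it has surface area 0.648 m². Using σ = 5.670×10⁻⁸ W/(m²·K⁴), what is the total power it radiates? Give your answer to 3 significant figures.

Area A = 0.648 m².
P = εσAT⁴ = 0.958 × 5.670×10⁻⁸ × 0.648 × (307.3)⁴ = 314 W.

P ≈ 314 W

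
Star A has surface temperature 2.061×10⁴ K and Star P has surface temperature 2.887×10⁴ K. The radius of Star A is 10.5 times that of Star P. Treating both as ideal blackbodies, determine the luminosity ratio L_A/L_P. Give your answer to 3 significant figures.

L ∝ R²T⁴, so L_A/L_P = (R_A/R_P)²(T_A/T_P)⁴ = (10.5)² × (2.061×10⁴/2.887×10⁴)⁴ = 110.25 × 0.259732 = 28.6.

L_A/L_P ≈ 28.6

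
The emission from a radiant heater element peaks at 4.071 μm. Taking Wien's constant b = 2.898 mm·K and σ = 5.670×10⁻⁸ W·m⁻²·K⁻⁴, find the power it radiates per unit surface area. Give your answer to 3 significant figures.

Wien's law: T = b/λ_max = 2.898×10⁻³/4.071×10⁻⁶ = 711.864 K.
Then I = σT⁴ = 5.670×10⁻⁸×(711.864)⁴ = 1.46×10⁴ W/m².

I ≈ 1.46×10⁴ W/m²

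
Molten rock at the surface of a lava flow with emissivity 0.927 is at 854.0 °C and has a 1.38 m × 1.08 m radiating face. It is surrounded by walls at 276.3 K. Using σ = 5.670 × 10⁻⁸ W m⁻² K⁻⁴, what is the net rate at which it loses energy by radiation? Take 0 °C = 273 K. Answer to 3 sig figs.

T = 854.0 °C + 273 = 1127.0 K.
Area A = 1.38 × 1.08 = 1.4904 m².
Net radiated power P_net = εσA(T⁴ − T₀⁴) = 0.927×5.670×10⁻⁸×1.4904×(1127.0⁴ − 276.3⁴).
T⁴ − T₀⁴ = 1.61323×10¹² − 5.82805×10⁹ = 1.60740×10¹² K⁴, so P_net = 1.26×10⁵ W.

Net loss ≈ 1.26×10⁵ W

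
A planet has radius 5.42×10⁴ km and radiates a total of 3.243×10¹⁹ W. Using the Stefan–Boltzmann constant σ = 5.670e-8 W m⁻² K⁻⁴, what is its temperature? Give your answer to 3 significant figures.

T ≈ 353 K

Surface area A = 4πR² = 4π(5.42×10⁷ m)² = 3.69155×10¹⁶ m².
P = σAT⁴ ⇒ T = (P/(σA))^(1/4) = (3.243×10¹⁹/(5.670×10⁻⁸×3.69155×10¹⁶))^(1/4) = 353 K.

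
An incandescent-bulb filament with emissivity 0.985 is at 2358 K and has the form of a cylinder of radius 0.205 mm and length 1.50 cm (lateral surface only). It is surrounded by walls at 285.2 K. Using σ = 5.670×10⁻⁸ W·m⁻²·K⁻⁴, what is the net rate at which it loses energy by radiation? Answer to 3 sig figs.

Lateral area A = 2πrL = 2π×2.05×10⁻⁴×0.0150 = 1.93208×10⁻⁵ m².
Net radiated power P_net = εσA(T⁴ − T₀⁴) = 0.985×5.670×10⁻⁸×1.93208×10⁻⁵×(2358⁴ − 285.2⁴).
T⁴ − T₀⁴ = 3.09154×10¹³ − 6.61604×10⁹ = 3.09088×10¹³ K⁴, so P_net = 33.4 W.

Net loss ≈ 33.4 W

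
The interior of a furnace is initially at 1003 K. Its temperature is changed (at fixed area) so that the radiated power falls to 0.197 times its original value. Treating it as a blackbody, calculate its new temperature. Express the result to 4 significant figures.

T₂ ≈ 668.2 K

P ∝ T⁴, so T₂/T₁ = (P₂/P₁)^(1/4) = (0.197)^(1/4) = 0.666218.
T₂ = 1003 × 0.666218 = 668.2 K.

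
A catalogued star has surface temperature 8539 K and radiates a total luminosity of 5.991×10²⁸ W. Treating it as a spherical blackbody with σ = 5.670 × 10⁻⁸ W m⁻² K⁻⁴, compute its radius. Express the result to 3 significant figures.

R ≈ 3.98×10⁹ m

L = 4πR²σT⁴ ⇒ R = √(L/(4πσT⁴)).
σT⁴ = 3.01447×10⁸ W/m², so R = √(5.991×10²⁸/(4π×3.01447×10⁸)) = 3.98×10⁹ m.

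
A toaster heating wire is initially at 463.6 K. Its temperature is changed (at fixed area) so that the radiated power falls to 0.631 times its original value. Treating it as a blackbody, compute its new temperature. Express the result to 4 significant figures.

P ∝ T⁴, so T₂/T₁ = (P₂/P₁)^(1/4) = (0.631)^(1/4) = 0.891266.
T₂ = 463.6 × 0.891266 = 413.2 K.

T₂ ≈ 413.2 K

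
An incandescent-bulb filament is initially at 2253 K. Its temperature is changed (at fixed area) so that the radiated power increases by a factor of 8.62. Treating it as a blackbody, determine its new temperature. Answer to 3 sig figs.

T₂ ≈ 3.86×10³ K

P ∝ T⁴, so T₂/T₁ = (P₂/P₁)^(1/4) = (8.62)^(1/4) = 1.71347.
T₂ = 2253 × 1.71347 = 3.86×10³ K.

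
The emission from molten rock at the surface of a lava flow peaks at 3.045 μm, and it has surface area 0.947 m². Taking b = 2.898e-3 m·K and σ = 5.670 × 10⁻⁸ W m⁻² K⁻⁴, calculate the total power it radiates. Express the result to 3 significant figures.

Wien's law: T = b/λ_max = 2.898×10⁻³/3.045×10⁻⁶ = 951.724 K.
Area A = 0.947 m².
Then P = σAT⁴ = 5.670×10⁻⁸×0.947×(951.724)⁴ = 4.41×10⁴ W.

P ≈ 4.41×10⁴ W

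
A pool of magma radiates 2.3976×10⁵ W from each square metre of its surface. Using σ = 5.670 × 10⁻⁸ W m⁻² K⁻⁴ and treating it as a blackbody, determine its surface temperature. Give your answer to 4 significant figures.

T ≈ 1434 K

I = σT⁴, so T = (I/σ)^(1/4) = (2.3976×10⁵/(5.670×10⁻⁸))^(1/4) = 1434 K.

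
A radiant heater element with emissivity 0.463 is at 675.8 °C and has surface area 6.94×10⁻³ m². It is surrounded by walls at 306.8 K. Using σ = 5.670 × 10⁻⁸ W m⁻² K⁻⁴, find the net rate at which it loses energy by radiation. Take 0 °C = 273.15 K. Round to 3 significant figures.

T = 675.8 °C + 273.15 = 948.95 K.
Area A = 6.94×10⁻³ m².
Net radiated power P_net = εσA(T⁴ − T₀⁴) = 0.463×5.670×10⁻⁸×6.94×10⁻³×(948.95⁴ − 306.8⁴).
T⁴ − T₀⁴ = 8.10911×10¹¹ − 8.85975×10⁹ = 8.02051×10¹¹ K⁴, so P_net = 146 W.

Net loss ≈ 146 W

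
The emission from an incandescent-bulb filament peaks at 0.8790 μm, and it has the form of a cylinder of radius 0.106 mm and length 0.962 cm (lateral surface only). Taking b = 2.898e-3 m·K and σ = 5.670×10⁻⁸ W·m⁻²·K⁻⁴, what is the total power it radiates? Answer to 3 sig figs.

Wien's law: T = b/λ_max = 2.898×10⁻³/8.790×10⁻⁷ = 3296.93 K.
Lateral area A = 2πrL = 2π×1.06×10⁻⁴×9.62×10⁻³ = 6.40709×10⁻⁶ m².
Then P = σAT⁴ = 5.670×10⁻⁸×6.40709×10⁻⁶×(3296.93)⁴ = 42.9 W.

P ≈ 42.9 W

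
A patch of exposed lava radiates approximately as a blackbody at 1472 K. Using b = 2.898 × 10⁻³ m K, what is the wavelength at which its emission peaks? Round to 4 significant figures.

Wien's displacement law: λ_max = b/T = (2.898×10⁻³ m·K)/(1472 K) = 1.9687×10⁻⁶ m.
That is 1.969 μm, in the infrared range.

λ_max ≈ 1.969 μm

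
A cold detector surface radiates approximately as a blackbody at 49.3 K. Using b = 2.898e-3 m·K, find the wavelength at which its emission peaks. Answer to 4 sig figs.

λ_max ≈ 58.78 μm

Wien's displacement law: λ_max = b/T = (2.898×10⁻³ m·K)/(49.3 K) = 5.8783×10⁻⁵ m.
That is 58.78 μm, in the infrared range.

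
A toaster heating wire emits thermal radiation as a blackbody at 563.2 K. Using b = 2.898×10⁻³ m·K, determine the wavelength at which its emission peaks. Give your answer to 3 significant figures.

Wien's displacement law: λ_max = b/T = (2.898×10⁻³ m·K)/(563.2 K) = 5.146×10⁻⁶ m.
That is 5.15 μm, in the infrared range.

λ_max ≈ 5.15 μm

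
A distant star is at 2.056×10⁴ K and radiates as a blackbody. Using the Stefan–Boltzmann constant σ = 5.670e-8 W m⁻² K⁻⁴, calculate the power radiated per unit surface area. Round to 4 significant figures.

Stefan–Boltzmann: I = σT⁴ = 5.670×10⁻⁸ × (2.056×10⁴)⁴ = 1.013×10¹⁰ W/m².

I ≈ 1.013×10¹⁰ W/m²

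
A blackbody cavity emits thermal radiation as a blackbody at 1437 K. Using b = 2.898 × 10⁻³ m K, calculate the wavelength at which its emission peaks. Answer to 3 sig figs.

Wien's displacement law: λ_max = b/T = (2.898×10⁻³ m·K)/(1437 K) = 2.017×10⁻⁶ m.
That is 2.02 μm, in the infrared range.

λ_max ≈ 2.02 μm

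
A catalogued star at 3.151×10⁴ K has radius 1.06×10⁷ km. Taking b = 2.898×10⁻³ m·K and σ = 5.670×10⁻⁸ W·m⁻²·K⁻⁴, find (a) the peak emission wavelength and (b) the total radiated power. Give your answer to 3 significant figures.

λ_max ≈ 92.0 nm; P ≈ 7.89×10³¹ W

(a) λ_max = b/T = 2.898×10⁻³/3.151×10⁴ = 9.197×10⁻⁸ m = 92.0 nm.
Surface area A = 4πR² = 4π(1.06×10¹⁰ m)² = 1.41196×10²¹ m².
(b) P = σAT⁴ = 5.670×10⁻⁸×1.41196×10²¹×(3.151×10⁴)⁴ = 7.89×10³¹ W.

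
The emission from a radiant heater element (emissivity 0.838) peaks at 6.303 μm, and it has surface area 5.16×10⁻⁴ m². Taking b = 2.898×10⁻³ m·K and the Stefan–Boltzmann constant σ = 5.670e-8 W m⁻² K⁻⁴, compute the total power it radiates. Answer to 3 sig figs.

P ≈ 1.10 W

Wien's law: T = b/λ_max = 2.898×10⁻³/6.303×10⁻⁶ = 459.781 K.
Area A = 5.16×10⁻⁴ m².
Then P = εσAT⁴ = 0.838×5.670×10⁻⁸×5.16×10⁻⁴×(459.781)⁴ = 1.10 W.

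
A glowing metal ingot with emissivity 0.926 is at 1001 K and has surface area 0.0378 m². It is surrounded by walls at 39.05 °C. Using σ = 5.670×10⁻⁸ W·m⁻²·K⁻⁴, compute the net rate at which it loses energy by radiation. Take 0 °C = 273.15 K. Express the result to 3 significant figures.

Net loss ≈ 1.97×10³ W

Surroundings: T = 39.05 °C + 273.15 = 312.20 K.
Area A = 0.0378 m².
Net radiated power P_net = εσA(T⁴ − T₀⁴) = 0.926×5.670×10⁻⁸×0.0378×(1001⁴ − 312.20⁴).
T⁴ − T₀⁴ = 1.00401×10¹² − 9.50017×10⁹ = 9.94510×10¹¹ K⁴, so P_net = 1.97×10³ W.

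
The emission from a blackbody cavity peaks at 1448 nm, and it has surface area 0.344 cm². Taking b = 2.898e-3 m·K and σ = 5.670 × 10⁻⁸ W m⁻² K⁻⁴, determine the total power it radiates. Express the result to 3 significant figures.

P ≈ 31.3 W

Wien's law: T = b/λ_max = 2.898×10⁻³/1.448×10⁻⁶ = 2001.38 K.
Area A = 0.344 cm² = 3.44×10⁻⁵ m².
Then P = σAT⁴ = 5.670×10⁻⁸×3.44×10⁻⁵×(2001.38)⁴ = 31.3 W.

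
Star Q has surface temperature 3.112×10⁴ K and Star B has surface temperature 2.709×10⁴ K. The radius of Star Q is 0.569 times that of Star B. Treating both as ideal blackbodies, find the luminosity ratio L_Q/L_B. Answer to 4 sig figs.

L ∝ R²T⁴, so L_Q/L_B = (R_Q/R_B)²(T_Q/T_B)⁴ = (0.569)² × (3.112×10⁴/2.709×10⁴)⁴ = 0.323761 × 1.74150 = 0.5638.

L_Q/L_B ≈ 0.5638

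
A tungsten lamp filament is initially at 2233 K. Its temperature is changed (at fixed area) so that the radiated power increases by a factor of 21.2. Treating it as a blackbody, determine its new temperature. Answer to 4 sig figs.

T₂ ≈ 4792 K

P ∝ T⁴, so T₂/T₁ = (P₂/P₁)^(1/4) = (21.2)^(1/4) = 2.14577.
T₂ = 2233 × 2.14577 = 4792 K.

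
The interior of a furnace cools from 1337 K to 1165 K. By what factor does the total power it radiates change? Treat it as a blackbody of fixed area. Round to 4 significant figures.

P ∝ T⁴, so P₂/P₁ = (T₂/T₁)⁴ = (1165/1337)⁴ = (0.871354)⁴ = 0.5765.

P₂/P₁ ≈ 0.5765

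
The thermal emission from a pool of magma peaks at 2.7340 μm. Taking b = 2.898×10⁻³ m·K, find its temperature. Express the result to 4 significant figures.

Wien's law gives T = b/λ_max = (2.898×10⁻³ m·K)/(2.7340×10⁻⁶ m) = 1060 K.

T ≈ 1060 K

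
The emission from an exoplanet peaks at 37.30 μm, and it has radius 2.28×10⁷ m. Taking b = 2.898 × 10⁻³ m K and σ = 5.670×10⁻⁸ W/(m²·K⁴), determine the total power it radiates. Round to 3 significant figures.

Wien's law: T = b/λ_max = 2.898×10⁻³/3.730×10⁻⁵ = 77.6944 K.
Surface area A = 4πR² = 4π(2.28×10⁷ m)² = 6.53250×10¹⁵ m².
Then P = σAT⁴ = 5.670×10⁻⁸×6.53250×10¹⁵×(77.6944)⁴ = 1.35×10¹⁶ W.

P ≈ 1.35×10¹⁶ W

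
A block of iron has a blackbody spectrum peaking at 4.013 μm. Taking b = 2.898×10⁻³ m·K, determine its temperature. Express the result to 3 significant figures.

T ≈ 722 K

Wien's law gives T = b/λ_max = (2.898×10⁻³ m·K)/(4.013×10⁻⁶ m) = 722 K.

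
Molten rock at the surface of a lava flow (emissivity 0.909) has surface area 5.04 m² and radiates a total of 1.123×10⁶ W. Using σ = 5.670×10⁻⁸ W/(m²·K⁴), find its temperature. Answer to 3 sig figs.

Area A = 5.04 m².
P = εσAT⁴ ⇒ T = (P/(εσA))^(1/4) = (1.123×10⁶/(0.909×5.670×10⁻⁸×5.04))^(1/4) = 1.44×10³ K.

T ≈ 1.44×10³ K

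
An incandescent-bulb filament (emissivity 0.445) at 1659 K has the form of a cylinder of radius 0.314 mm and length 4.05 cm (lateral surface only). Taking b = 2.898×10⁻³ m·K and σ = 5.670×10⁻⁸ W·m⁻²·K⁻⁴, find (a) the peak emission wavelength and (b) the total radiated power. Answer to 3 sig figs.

λ_max ≈ 1.75×10³ nm; P ≈ 15.3 W

(a) λ_max = b/T = 2.898×10⁻³/1659 = 1.747×10⁻⁶ m = 1.75×10³ nm.
Lateral area A = 2πrL = 2π×3.14×10⁻⁴×0.0405 = 7.99033×10⁻⁵ m².
(b) P = εσAT⁴ = 0.445×5.670×10⁻⁸×7.99033×10⁻⁵×(1659)⁴ = 15.3 W.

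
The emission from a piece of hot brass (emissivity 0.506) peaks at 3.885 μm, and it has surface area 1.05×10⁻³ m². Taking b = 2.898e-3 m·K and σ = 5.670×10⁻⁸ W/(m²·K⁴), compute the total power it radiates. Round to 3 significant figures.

P ≈ 9.33 W

Wien's law: T = b/λ_max = 2.898×10⁻³/3.885×10⁻⁶ = 745.946 K.
Area A = 1.05×10⁻³ m².
Then P = εσAT⁴ = 0.506×5.670×10⁻⁸×1.05×10⁻³×(745.946)⁴ = 9.33 W.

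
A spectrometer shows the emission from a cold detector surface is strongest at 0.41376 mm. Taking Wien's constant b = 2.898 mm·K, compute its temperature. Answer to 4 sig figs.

T ≈ 7.004 K

Wien's law gives T = b/λ_max = (2.898×10⁻³ m·K)/(4.1376×10⁻⁴ m) = 7.004 K.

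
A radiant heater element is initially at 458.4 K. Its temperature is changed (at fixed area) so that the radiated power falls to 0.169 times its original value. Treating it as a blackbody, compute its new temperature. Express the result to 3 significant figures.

P ∝ T⁴, so T₂/T₁ = (P₂/P₁)^(1/4) = (0.169)^(1/4) = 0.641168.
T₂ = 458.4 × 0.641168 = 294 K.

T₂ ≈ 294 K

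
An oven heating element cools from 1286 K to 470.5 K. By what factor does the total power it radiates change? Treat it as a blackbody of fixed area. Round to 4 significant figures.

P₂/P₁ ≈ 0.01792

P ∝ T⁴, so P₂/P₁ = (T₂/T₁)⁴ = (470.5/1286)⁴ = (0.365863)⁴ = 0.01792.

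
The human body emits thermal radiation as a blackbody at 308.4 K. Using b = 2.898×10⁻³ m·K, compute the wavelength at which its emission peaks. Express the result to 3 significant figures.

Wien's displacement law: λ_max = b/T = (2.898×10⁻³ m·K)/(308.4 K) = 9.397×10⁻⁶ m.
That is 9.40 μm, in the infrared range.

λ_max ≈ 9.40 μm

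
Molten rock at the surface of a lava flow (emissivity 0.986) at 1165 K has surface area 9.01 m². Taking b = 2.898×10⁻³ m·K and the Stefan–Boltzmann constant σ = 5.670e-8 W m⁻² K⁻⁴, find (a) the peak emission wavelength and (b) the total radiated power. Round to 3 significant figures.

(a) λ_max = b/T = 2.898×10⁻³/1165 = 2.488×10⁻⁶ m = 2.49 μm.
Area A = 9.01 m².
(b) P = εσAT⁴ = 0.986×5.670×10⁻⁸×9.01×(1165)⁴ = 9.28×10⁵ W.

λ_max ≈ 2.49 μm; P ≈ 9.28×10⁵ W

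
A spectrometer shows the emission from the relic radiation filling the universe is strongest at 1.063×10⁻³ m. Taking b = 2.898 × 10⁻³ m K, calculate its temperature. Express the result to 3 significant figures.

Wien's law gives T = b/λ_max = (2.898×10⁻³ m·K)/(1.063×10⁻³ m) = 2.73 K.

T ≈ 2.73 K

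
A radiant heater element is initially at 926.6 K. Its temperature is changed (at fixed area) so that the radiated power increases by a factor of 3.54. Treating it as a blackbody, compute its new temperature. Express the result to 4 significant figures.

T₂ ≈ 1271 K

P ∝ T⁴, so T₂/T₁ = (P₂/P₁)^(1/4) = (3.54)^(1/4) = 1.37167.
T₂ = 926.6 × 1.37167 = 1271 K.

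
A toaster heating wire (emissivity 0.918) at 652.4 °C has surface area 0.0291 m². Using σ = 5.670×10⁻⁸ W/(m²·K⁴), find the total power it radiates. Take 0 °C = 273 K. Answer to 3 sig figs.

P ≈ 1.11×10³ W

T = 652.4 °C + 273 = 925.4 K.
Area A = 0.0291 m².
P = εσAT⁴ = 0.918 × 5.670×10⁻⁸ × 0.0291 × (925.4)⁴ = 1.11×10³ W.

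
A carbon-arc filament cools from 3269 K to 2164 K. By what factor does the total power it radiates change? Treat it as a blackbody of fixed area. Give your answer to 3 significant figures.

P₂/P₁ ≈ 0.192

P ∝ T⁴, so P₂/P₁ = (T₂/T₁)⁴ = (2164/3269)⁴ = (0.661976)⁴ = 0.192.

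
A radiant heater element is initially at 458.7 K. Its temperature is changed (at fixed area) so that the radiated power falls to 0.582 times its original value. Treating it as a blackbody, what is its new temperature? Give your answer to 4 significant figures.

T₂ ≈ 400.6 K

P ∝ T⁴, so T₂/T₁ = (P₂/P₁)^(1/4) = (0.582)^(1/4) = 0.873435.
T₂ = 458.7 × 0.873435 = 400.6 K.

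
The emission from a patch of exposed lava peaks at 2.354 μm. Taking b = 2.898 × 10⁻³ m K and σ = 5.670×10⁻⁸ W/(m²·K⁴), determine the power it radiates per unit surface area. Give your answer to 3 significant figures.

Wien's law: T = b/λ_max = 2.898×10⁻³/2.354×10⁻⁶ = 1231.10 K.
Then I = σT⁴ = 5.670×10⁻⁸×(1231.10)⁴ = 1.30×10⁵ W/m².

I ≈ 1.30×10⁵ W/m²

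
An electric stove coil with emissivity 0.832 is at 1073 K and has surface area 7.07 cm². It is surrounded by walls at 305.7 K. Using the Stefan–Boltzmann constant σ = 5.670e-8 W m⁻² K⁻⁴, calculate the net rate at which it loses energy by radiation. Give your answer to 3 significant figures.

Area A = 7.07 cm² = 7.07×10⁻⁴ m².
Net radiated power P_net = εσA(T⁴ − T₀⁴) = 0.832×5.670×10⁻⁸×7.07×10⁻⁴×(1073⁴ − 305.7⁴).
T⁴ − T₀⁴ = 1.32556×10¹² − 8.73337×10⁹ = 1.31683×10¹² K⁴, so P_net = 43.9 W.

Net loss ≈ 43.9 W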